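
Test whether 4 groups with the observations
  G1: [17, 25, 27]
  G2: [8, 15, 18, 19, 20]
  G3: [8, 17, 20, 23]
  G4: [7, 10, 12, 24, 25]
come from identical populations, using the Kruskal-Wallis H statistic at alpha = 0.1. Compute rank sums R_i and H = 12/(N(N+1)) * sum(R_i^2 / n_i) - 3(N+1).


Step 1: Combine all N = 17 observations and assign midranks.
sorted (value, group, rank): (7,G4,1), (8,G2,2.5), (8,G3,2.5), (10,G4,4), (12,G4,5), (15,G2,6), (17,G1,7.5), (17,G3,7.5), (18,G2,9), (19,G2,10), (20,G2,11.5), (20,G3,11.5), (23,G3,13), (24,G4,14), (25,G1,15.5), (25,G4,15.5), (27,G1,17)
Step 2: Sum ranks within each group.
R_1 = 40 (n_1 = 3)
R_2 = 39 (n_2 = 5)
R_3 = 34.5 (n_3 = 4)
R_4 = 39.5 (n_4 = 5)
Step 3: H = 12/(N(N+1)) * sum(R_i^2/n_i) - 3(N+1)
     = 12/(17*18) * (40^2/3 + 39^2/5 + 34.5^2/4 + 39.5^2/5) - 3*18
     = 0.039216 * 1447.15 - 54
     = 2.750817.
Step 4: Ties present; correction factor C = 1 - 24/(17^3 - 17) = 0.995098. Corrected H = 2.750817 / 0.995098 = 2.764368.
Step 5: Under H0, H ~ chi^2(3); p-value = 0.429399.
Step 6: alpha = 0.1. fail to reject H0.

H = 2.7644, df = 3, p = 0.429399, fail to reject H0.


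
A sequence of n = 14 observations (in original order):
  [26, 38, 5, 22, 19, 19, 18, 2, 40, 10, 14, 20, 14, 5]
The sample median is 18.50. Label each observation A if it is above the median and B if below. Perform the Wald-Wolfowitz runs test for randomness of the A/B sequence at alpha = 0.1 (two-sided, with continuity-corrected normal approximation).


Step 1: Compute median = 18.50; label A = above, B = below.
Labels in order: AABAAABBABBABB  (n_A = 7, n_B = 7)
Step 2: Count runs R = 8.
Step 3: Under H0 (random ordering), E[R] = 2*n_A*n_B/(n_A+n_B) + 1 = 2*7*7/14 + 1 = 8.0000.
        Var[R] = 2*n_A*n_B*(2*n_A*n_B - n_A - n_B) / ((n_A+n_B)^2 * (n_A+n_B-1)) = 8232/2548 = 3.2308.
        SD[R] = 1.7974.
Step 4: R = E[R], so z = 0 with no continuity correction.
Step 5: Two-sided p-value via normal approximation = 2*(1 - Phi(|z|)) = 1.000000.
Step 6: alpha = 0.1. fail to reject H0.

R = 8, z = 0.0000, p = 1.000000, fail to reject H0.


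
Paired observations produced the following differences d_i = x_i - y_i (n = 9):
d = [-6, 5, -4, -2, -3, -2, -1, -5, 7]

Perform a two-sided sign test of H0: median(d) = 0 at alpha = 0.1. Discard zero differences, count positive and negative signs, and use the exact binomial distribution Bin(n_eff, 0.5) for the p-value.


Step 1: Discard zero differences. Original n = 9; n_eff = number of nonzero differences = 9.
Nonzero differences (with sign): -6, +5, -4, -2, -3, -2, -1, -5, +7
Step 2: Count signs: positive = 2, negative = 7.
Step 3: Under H0: P(positive) = 0.5, so the number of positives S ~ Bin(9, 0.5).
Step 4: Two-sided exact p-value = sum of Bin(9,0.5) probabilities at or below the observed probability = 0.179688.
Step 5: alpha = 0.1. fail to reject H0.

n_eff = 9, pos = 2, neg = 7, p = 0.179688, fail to reject H0.


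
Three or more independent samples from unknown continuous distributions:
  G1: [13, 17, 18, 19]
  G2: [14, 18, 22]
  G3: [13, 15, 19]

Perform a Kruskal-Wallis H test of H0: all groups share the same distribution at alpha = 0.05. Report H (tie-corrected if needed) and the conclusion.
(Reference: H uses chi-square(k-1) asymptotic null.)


Step 1: Combine all N = 10 observations and assign midranks.
sorted (value, group, rank): (13,G1,1.5), (13,G3,1.5), (14,G2,3), (15,G3,4), (17,G1,5), (18,G1,6.5), (18,G2,6.5), (19,G1,8.5), (19,G3,8.5), (22,G2,10)
Step 2: Sum ranks within each group.
R_1 = 21.5 (n_1 = 4)
R_2 = 19.5 (n_2 = 3)
R_3 = 14 (n_3 = 3)
Step 3: H = 12/(N(N+1)) * sum(R_i^2/n_i) - 3(N+1)
     = 12/(10*11) * (21.5^2/4 + 19.5^2/3 + 14^2/3) - 3*11
     = 0.109091 * 307.646 - 33
     = 0.561364.
Step 4: Ties present; correction factor C = 1 - 18/(10^3 - 10) = 0.981818. Corrected H = 0.561364 / 0.981818 = 0.571759.
Step 5: Under H0, H ~ chi^2(2); p-value = 0.751353.
Step 6: alpha = 0.05. fail to reject H0.

H = 0.5718, df = 2, p = 0.751353, fail to reject H0.


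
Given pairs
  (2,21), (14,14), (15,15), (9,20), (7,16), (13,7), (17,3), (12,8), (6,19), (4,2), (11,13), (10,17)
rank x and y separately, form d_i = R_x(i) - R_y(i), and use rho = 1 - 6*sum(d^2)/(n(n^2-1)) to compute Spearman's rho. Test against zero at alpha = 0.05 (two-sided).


Step 1: Rank x and y separately (midranks; no ties here).
rank(x): 2->1, 14->10, 15->11, 9->5, 7->4, 13->9, 17->12, 12->8, 6->3, 4->2, 11->7, 10->6
rank(y): 21->12, 14->6, 15->7, 20->11, 16->8, 7->3, 3->2, 8->4, 19->10, 2->1, 13->5, 17->9
Step 2: d_i = R_x(i) - R_y(i); compute d_i^2.
  (1-12)^2=121, (10-6)^2=16, (11-7)^2=16, (5-11)^2=36, (4-8)^2=16, (9-3)^2=36, (12-2)^2=100, (8-4)^2=16, (3-10)^2=49, (2-1)^2=1, (7-5)^2=4, (6-9)^2=9
sum(d^2) = 420.
Step 3: rho = 1 - 6*420 / (12*(12^2 - 1)) = 1 - 2520/1716 = -0.468531.
Step 4: Under H0, t = rho * sqrt((n-2)/(1-rho^2)) = -1.6771 ~ t(10).
Step 5: Two-sided p-value from the t-distribution with 10 df = 0.124455.
Step 6: alpha = 0.05. fail to reject H0.

rho = -0.4685, p = 0.124455, fail to reject H0 at alpha = 0.05.


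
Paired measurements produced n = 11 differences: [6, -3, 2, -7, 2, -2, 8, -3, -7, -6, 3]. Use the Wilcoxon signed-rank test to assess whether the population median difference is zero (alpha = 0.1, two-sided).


Step 1: Drop any zero differences (none here) and take |d_i|.
|d| = [6, 3, 2, 7, 2, 2, 8, 3, 7, 6, 3]
Step 2: Midrank |d_i| (ties get averaged ranks).
ranks: |6|->7.5, |3|->5, |2|->2, |7|->9.5, |2|->2, |2|->2, |8|->11, |3|->5, |7|->9.5, |6|->7.5, |3|->5
Step 3: Attach original signs; sum ranks with positive sign and with negative sign.
W+ = 7.5 + 2 + 2 + 11 + 5 = 27.5
W- = 5 + 9.5 + 2 + 5 + 9.5 + 7.5 = 38.5
(Check: W+ + W- = 66 should equal n(n+1)/2 = 66.)
Step 4: Test statistic W = min(W+, W-) = 27.5.
Step 5: Ties in |d|, so use the tie-corrected normal approximation.
        E[W] = n(n+1)/4 = 11*12/4 = 33.
        Tie groups: |d|=2 (t=3), |d|=3 (t=3), |d|=6 (t=2), |d|=7 (t=2); sum(t^3 - t) = 60.
        Var[W] = n(n+1)(2n+1)/24 - sum(t^3-t)/48 = 3036/24 - 60/48 = 125.25.
        z = (W - E[W]) / sqrt(Var[W]) = (27.5 - 33) / 11.1915 = -0.4914.
        Two-sided p = 2*Phi(z) = 0.623113.
Step 6: alpha = 0.1. fail to reject H0.

W+ = 27.5, W- = 38.5, W = min = 27.5, p = 0.623113, fail to reject H0.


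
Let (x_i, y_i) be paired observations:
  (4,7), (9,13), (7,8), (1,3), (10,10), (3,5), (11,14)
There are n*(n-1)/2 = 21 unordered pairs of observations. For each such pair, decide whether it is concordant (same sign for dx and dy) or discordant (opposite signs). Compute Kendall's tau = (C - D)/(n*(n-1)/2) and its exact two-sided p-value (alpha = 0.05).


Step 1: Enumerate the 21 unordered pairs (i,j) with i<j and classify each by sign(x_j-x_i) * sign(y_j-y_i).
  (1,2):dx=+5,dy=+6->C; (1,3):dx=+3,dy=+1->C; (1,4):dx=-3,dy=-4->C; (1,5):dx=+6,dy=+3->C
  (1,6):dx=-1,dy=-2->C; (1,7):dx=+7,dy=+7->C; (2,3):dx=-2,dy=-5->C; (2,4):dx=-8,dy=-10->C
  (2,5):dx=+1,dy=-3->D; (2,6):dx=-6,dy=-8->C; (2,7):dx=+2,dy=+1->C; (3,4):dx=-6,dy=-5->C
  (3,5):dx=+3,dy=+2->C; (3,6):dx=-4,dy=-3->C; (3,7):dx=+4,dy=+6->C; (4,5):dx=+9,dy=+7->C
  (4,6):dx=+2,dy=+2->C; (4,7):dx=+10,dy=+11->C; (5,6):dx=-7,dy=-5->C; (5,7):dx=+1,dy=+4->C
  (6,7):dx=+8,dy=+9->C
Step 2: C = 20, D = 1, total pairs = 21.
Step 3: tau = (C - D)/(n(n-1)/2) = (20 - 1)/21 = 0.904762.
Step 4: Exact two-sided p-value (enumerate n! = 5040 permutations of y under H0): p = 0.002778.
Step 5: alpha = 0.05. reject H0.

tau_b = 0.9048 (C=20, D=1), p = 0.002778, reject H0.


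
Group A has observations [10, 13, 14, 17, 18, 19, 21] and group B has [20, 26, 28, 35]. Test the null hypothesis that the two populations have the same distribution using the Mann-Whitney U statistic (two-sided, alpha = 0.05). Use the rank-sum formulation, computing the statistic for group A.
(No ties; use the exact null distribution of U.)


Step 1: Combine and sort all 11 observations; assign midranks.
sorted (value, group): (10,X), (13,X), (14,X), (17,X), (18,X), (19,X), (20,Y), (21,X), (26,Y), (28,Y), (35,Y)
ranks: 10->1, 13->2, 14->3, 17->4, 18->5, 19->6, 20->7, 21->8, 26->9, 28->10, 35->11
Step 2: Rank sum for X: R1 = 1 + 2 + 3 + 4 + 5 + 6 + 8 = 29.
Step 3: U_X = R1 - n1(n1+1)/2 = 29 - 7*8/2 = 29 - 28 = 1.
       U_Y = n1*n2 - U_X = 28 - 1 = 27.
Step 4: No ties, so the exact null distribution of U (based on enumerating the C(11,7) = 330 equally likely rank assignments) gives the two-sided p-value.
Step 5: p-value = 0.012121; compare to alpha = 0.05. reject H0.

U_X = 1, p = 0.012121, reject H0 at alpha = 0.05.


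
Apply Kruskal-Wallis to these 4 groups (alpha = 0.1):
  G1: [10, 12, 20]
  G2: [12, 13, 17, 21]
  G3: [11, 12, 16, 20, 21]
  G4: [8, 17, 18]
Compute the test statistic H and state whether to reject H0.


Step 1: Combine all N = 15 observations and assign midranks.
sorted (value, group, rank): (8,G4,1), (10,G1,2), (11,G3,3), (12,G1,5), (12,G2,5), (12,G3,5), (13,G2,7), (16,G3,8), (17,G2,9.5), (17,G4,9.5), (18,G4,11), (20,G1,12.5), (20,G3,12.5), (21,G2,14.5), (21,G3,14.5)
Step 2: Sum ranks within each group.
R_1 = 19.5 (n_1 = 3)
R_2 = 36 (n_2 = 4)
R_3 = 43 (n_3 = 5)
R_4 = 21.5 (n_4 = 3)
Step 3: H = 12/(N(N+1)) * sum(R_i^2/n_i) - 3(N+1)
     = 12/(15*16) * (19.5^2/3 + 36^2/4 + 43^2/5 + 21.5^2/3) - 3*16
     = 0.050000 * 974.633 - 48
     = 0.731667.
Step 4: Ties present; correction factor C = 1 - 42/(15^3 - 15) = 0.987500. Corrected H = 0.731667 / 0.987500 = 0.740928.
Step 5: Under H0, H ~ chi^2(3); p-value = 0.863538.
Step 6: alpha = 0.1. fail to reject H0.

H = 0.7409, df = 3, p = 0.863538, fail to reject H0.


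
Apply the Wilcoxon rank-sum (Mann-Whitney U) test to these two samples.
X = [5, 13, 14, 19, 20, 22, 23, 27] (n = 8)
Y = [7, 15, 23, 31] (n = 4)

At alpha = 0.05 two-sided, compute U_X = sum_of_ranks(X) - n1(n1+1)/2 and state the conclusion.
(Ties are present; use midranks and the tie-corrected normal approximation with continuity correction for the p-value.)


Step 1: Combine and sort all 12 observations; assign midranks.
sorted (value, group): (5,X), (7,Y), (13,X), (14,X), (15,Y), (19,X), (20,X), (22,X), (23,X), (23,Y), (27,X), (31,Y)
ranks: 5->1, 7->2, 13->3, 14->4, 15->5, 19->6, 20->7, 22->8, 23->9.5, 23->9.5, 27->11, 31->12
Step 2: Rank sum for X: R1 = 1 + 3 + 4 + 6 + 7 + 8 + 9.5 + 11 = 49.5.
Step 3: U_X = R1 - n1(n1+1)/2 = 49.5 - 8*9/2 = 49.5 - 36 = 13.5.
       U_Y = n1*n2 - U_X = 32 - 13.5 = 18.5.
Step 4: Ties are present, so use the tie-corrected normal approximation (with continuity correction) for the p-value.
Step 5: p-value = 0.733647; compare to alpha = 0.05. fail to reject H0.

U_X = 13.5, p = 0.733647, fail to reject H0 at alpha = 0.05.


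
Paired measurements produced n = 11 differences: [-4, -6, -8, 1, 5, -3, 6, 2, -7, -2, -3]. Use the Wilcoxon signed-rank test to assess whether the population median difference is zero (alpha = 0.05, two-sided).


Step 1: Drop any zero differences (none here) and take |d_i|.
|d| = [4, 6, 8, 1, 5, 3, 6, 2, 7, 2, 3]
Step 2: Midrank |d_i| (ties get averaged ranks).
ranks: |4|->6, |6|->8.5, |8|->11, |1|->1, |5|->7, |3|->4.5, |6|->8.5, |2|->2.5, |7|->10, |2|->2.5, |3|->4.5
Step 3: Attach original signs; sum ranks with positive sign and with negative sign.
W+ = 1 + 7 + 8.5 + 2.5 = 19
W- = 6 + 8.5 + 11 + 4.5 + 10 + 2.5 + 4.5 = 47
(Check: W+ + W- = 66 should equal n(n+1)/2 = 66.)
Step 4: Test statistic W = min(W+, W-) = 19.
Step 5: Ties in |d|, so use the tie-corrected normal approximation.
        E[W] = n(n+1)/4 = 11*12/4 = 33.
        Tie groups: |d|=2 (t=2), |d|=3 (t=2), |d|=6 (t=2); sum(t^3 - t) = 18.
        Var[W] = n(n+1)(2n+1)/24 - sum(t^3-t)/48 = 3036/24 - 18/48 = 126.125.
        z = (W - E[W]) / sqrt(Var[W]) = (19 - 33) / 11.2305 = -1.2466.
        Two-sided p = 2*Phi(z) = 0.212544.
Step 6: alpha = 0.05. fail to reject H0.

W+ = 19, W- = 47, W = min = 19, p = 0.212544, fail to reject H0.


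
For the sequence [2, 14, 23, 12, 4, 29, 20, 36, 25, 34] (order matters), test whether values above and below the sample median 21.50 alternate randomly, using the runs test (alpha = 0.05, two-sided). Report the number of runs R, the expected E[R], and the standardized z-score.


Step 1: Compute median = 21.50; label A = above, B = below.
Labels in order: BBABBABAAA  (n_A = 5, n_B = 5)
Step 2: Count runs R = 6.
Step 3: Under H0 (random ordering), E[R] = 2*n_A*n_B/(n_A+n_B) + 1 = 2*5*5/10 + 1 = 6.0000.
        Var[R] = 2*n_A*n_B*(2*n_A*n_B - n_A - n_B) / ((n_A+n_B)^2 * (n_A+n_B-1)) = 2000/900 = 2.2222.
        SD[R] = 1.4907.
Step 4: R = E[R], so z = 0 with no continuity correction.
Step 5: Two-sided p-value via normal approximation = 2*(1 - Phi(|z|)) = 1.000000.
Step 6: alpha = 0.05. fail to reject H0.

R = 6, z = 0.0000, p = 1.000000, fail to reject H0.


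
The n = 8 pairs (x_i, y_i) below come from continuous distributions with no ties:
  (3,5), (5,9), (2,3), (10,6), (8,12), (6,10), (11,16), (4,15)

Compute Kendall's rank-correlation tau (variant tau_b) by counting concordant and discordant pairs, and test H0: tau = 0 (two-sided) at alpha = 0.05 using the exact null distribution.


Step 1: Enumerate the 28 unordered pairs (i,j) with i<j and classify each by sign(x_j-x_i) * sign(y_j-y_i).
  (1,2):dx=+2,dy=+4->C; (1,3):dx=-1,dy=-2->C; (1,4):dx=+7,dy=+1->C; (1,5):dx=+5,dy=+7->C
  (1,6):dx=+3,dy=+5->C; (1,7):dx=+8,dy=+11->C; (1,8):dx=+1,dy=+10->C; (2,3):dx=-3,dy=-6->C
  (2,4):dx=+5,dy=-3->D; (2,5):dx=+3,dy=+3->C; (2,6):dx=+1,dy=+1->C; (2,7):dx=+6,dy=+7->C
  (2,8):dx=-1,dy=+6->D; (3,4):dx=+8,dy=+3->C; (3,5):dx=+6,dy=+9->C; (3,6):dx=+4,dy=+7->C
  (3,7):dx=+9,dy=+13->C; (3,8):dx=+2,dy=+12->C; (4,5):dx=-2,dy=+6->D; (4,6):dx=-4,dy=+4->D
  (4,7):dx=+1,dy=+10->C; (4,8):dx=-6,dy=+9->D; (5,6):dx=-2,dy=-2->C; (5,7):dx=+3,dy=+4->C
  (5,8):dx=-4,dy=+3->D; (6,7):dx=+5,dy=+6->C; (6,8):dx=-2,dy=+5->D; (7,8):dx=-7,dy=-1->C
Step 2: C = 21, D = 7, total pairs = 28.
Step 3: tau = (C - D)/(n(n-1)/2) = (21 - 7)/28 = 0.500000.
Step 4: Exact two-sided p-value (enumerate n! = 40320 permutations of y under H0): p = 0.108681.
Step 5: alpha = 0.05. fail to reject H0.

tau_b = 0.5000 (C=21, D=7), p = 0.108681, fail to reject H0.


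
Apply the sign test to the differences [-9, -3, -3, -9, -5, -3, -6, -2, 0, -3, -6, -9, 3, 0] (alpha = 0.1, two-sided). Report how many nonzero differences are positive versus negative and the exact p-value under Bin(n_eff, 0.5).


Step 1: Discard zero differences. Original n = 14; n_eff = number of nonzero differences = 12.
Nonzero differences (with sign): -9, -3, -3, -9, -5, -3, -6, -2, -3, -6, -9, +3
Step 2: Count signs: positive = 1, negative = 11.
Step 3: Under H0: P(positive) = 0.5, so the number of positives S ~ Bin(12, 0.5).
Step 4: Two-sided exact p-value = sum of Bin(12,0.5) probabilities at or below the observed probability = 0.006348.
Step 5: alpha = 0.1. reject H0.

n_eff = 12, pos = 1, neg = 11, p = 0.006348, reject H0.


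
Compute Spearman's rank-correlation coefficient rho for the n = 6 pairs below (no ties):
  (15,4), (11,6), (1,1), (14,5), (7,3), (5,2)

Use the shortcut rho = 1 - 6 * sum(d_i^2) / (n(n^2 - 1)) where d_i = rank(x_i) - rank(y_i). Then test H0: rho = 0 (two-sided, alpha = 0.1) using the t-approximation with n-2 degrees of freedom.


Step 1: Rank x and y separately (midranks; no ties here).
rank(x): 15->6, 11->4, 1->1, 14->5, 7->3, 5->2
rank(y): 4->4, 6->6, 1->1, 5->5, 3->3, 2->2
Step 2: d_i = R_x(i) - R_y(i); compute d_i^2.
  (6-4)^2=4, (4-6)^2=4, (1-1)^2=0, (5-5)^2=0, (3-3)^2=0, (2-2)^2=0
sum(d^2) = 8.
Step 3: rho = 1 - 6*8 / (6*(6^2 - 1)) = 1 - 48/210 = 0.771429.
Step 4: Under H0, t = rho * sqrt((n-2)/(1-rho^2)) = 2.4247 ~ t(4).
Step 5: Two-sided p-value from the t-distribution with 4 df = 0.072397.
Step 6: alpha = 0.1. reject H0.

rho = 0.7714, p = 0.072397, reject H0 at alpha = 0.1.


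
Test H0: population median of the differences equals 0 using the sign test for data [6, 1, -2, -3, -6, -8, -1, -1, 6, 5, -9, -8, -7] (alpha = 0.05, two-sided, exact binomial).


Step 1: Discard zero differences. Original n = 13; n_eff = number of nonzero differences = 13.
Nonzero differences (with sign): +6, +1, -2, -3, -6, -8, -1, -1, +6, +5, -9, -8, -7
Step 2: Count signs: positive = 4, negative = 9.
Step 3: Under H0: P(positive) = 0.5, so the number of positives S ~ Bin(13, 0.5).
Step 4: Two-sided exact p-value = sum of Bin(13,0.5) probabilities at or below the observed probability = 0.266846.
Step 5: alpha = 0.05. fail to reject H0.

n_eff = 13, pos = 4, neg = 9, p = 0.266846, fail to reject H0.


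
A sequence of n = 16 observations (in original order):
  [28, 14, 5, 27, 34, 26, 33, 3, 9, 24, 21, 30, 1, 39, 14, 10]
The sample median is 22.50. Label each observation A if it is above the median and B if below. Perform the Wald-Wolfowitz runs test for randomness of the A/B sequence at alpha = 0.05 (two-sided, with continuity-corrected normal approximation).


Step 1: Compute median = 22.50; label A = above, B = below.
Labels in order: ABBAAAABBABABABB  (n_A = 8, n_B = 8)
Step 2: Count runs R = 10.
Step 3: Under H0 (random ordering), E[R] = 2*n_A*n_B/(n_A+n_B) + 1 = 2*8*8/16 + 1 = 9.0000.
        Var[R] = 2*n_A*n_B*(2*n_A*n_B - n_A - n_B) / ((n_A+n_B)^2 * (n_A+n_B-1)) = 14336/3840 = 3.7333.
        SD[R] = 1.9322.
Step 4: Continuity-corrected z = (R - 0.5 - E[R]) / SD[R] = (10 - 0.5 - 9.0000) / 1.9322 = 0.2588.
Step 5: Two-sided p-value via normal approximation = 2*(1 - Phi(|z|)) = 0.795809.
Step 6: alpha = 0.05. fail to reject H0.

R = 10, z = 0.2588, p = 0.795809, fail to reject H0.


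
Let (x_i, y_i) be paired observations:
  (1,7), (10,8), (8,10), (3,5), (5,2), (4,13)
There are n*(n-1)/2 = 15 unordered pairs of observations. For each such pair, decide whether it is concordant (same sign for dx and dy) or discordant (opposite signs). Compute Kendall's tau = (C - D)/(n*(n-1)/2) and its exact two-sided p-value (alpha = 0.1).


Step 1: Enumerate the 15 unordered pairs (i,j) with i<j and classify each by sign(x_j-x_i) * sign(y_j-y_i).
  (1,2):dx=+9,dy=+1->C; (1,3):dx=+7,dy=+3->C; (1,4):dx=+2,dy=-2->D; (1,5):dx=+4,dy=-5->D
  (1,6):dx=+3,dy=+6->C; (2,3):dx=-2,dy=+2->D; (2,4):dx=-7,dy=-3->C; (2,5):dx=-5,dy=-6->C
  (2,6):dx=-6,dy=+5->D; (3,4):dx=-5,dy=-5->C; (3,5):dx=-3,dy=-8->C; (3,6):dx=-4,dy=+3->D
  (4,5):dx=+2,dy=-3->D; (4,6):dx=+1,dy=+8->C; (5,6):dx=-1,dy=+11->D
Step 2: C = 8, D = 7, total pairs = 15.
Step 3: tau = (C - D)/(n(n-1)/2) = (8 - 7)/15 = 0.066667.
Step 4: Exact two-sided p-value (enumerate n! = 720 permutations of y under H0): p = 1.000000.
Step 5: alpha = 0.1. fail to reject H0.

tau_b = 0.0667 (C=8, D=7), p = 1.000000, fail to reject H0.


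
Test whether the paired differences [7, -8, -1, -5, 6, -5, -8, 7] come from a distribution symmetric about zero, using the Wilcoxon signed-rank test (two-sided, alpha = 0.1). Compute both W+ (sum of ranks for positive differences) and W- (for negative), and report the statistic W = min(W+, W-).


Step 1: Drop any zero differences (none here) and take |d_i|.
|d| = [7, 8, 1, 5, 6, 5, 8, 7]
Step 2: Midrank |d_i| (ties get averaged ranks).
ranks: |7|->5.5, |8|->7.5, |1|->1, |5|->2.5, |6|->4, |5|->2.5, |8|->7.5, |7|->5.5
Step 3: Attach original signs; sum ranks with positive sign and with negative sign.
W+ = 5.5 + 4 + 5.5 = 15
W- = 7.5 + 1 + 2.5 + 2.5 + 7.5 = 21
(Check: W+ + W- = 36 should equal n(n+1)/2 = 36.)
Step 4: Test statistic W = min(W+, W-) = 15.
Step 5: Ties in |d|, so use the tie-corrected normal approximation.
        E[W] = n(n+1)/4 = 8*9/4 = 18.
        Tie groups: |d|=5 (t=2), |d|=7 (t=2), |d|=8 (t=2); sum(t^3 - t) = 18.
        Var[W] = n(n+1)(2n+1)/24 - sum(t^3-t)/48 = 1224/24 - 18/48 = 50.625.
        z = (W - E[W]) / sqrt(Var[W]) = (15 - 18) / 7.1151 = -0.4216.
        Two-sided p = 2*Phi(z) = 0.673290.
Step 6: alpha = 0.1. fail to reject H0.

W+ = 15, W- = 21, W = min = 15, p = 0.673290, fail to reject H0.


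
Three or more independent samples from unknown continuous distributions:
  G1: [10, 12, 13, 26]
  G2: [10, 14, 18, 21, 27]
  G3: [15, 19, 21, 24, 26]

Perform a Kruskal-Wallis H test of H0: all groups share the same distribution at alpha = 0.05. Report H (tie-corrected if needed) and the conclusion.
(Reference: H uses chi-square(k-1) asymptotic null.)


Step 1: Combine all N = 14 observations and assign midranks.
sorted (value, group, rank): (10,G1,1.5), (10,G2,1.5), (12,G1,3), (13,G1,4), (14,G2,5), (15,G3,6), (18,G2,7), (19,G3,8), (21,G2,9.5), (21,G3,9.5), (24,G3,11), (26,G1,12.5), (26,G3,12.5), (27,G2,14)
Step 2: Sum ranks within each group.
R_1 = 21 (n_1 = 4)
R_2 = 37 (n_2 = 5)
R_3 = 47 (n_3 = 5)
Step 3: H = 12/(N(N+1)) * sum(R_i^2/n_i) - 3(N+1)
     = 12/(14*15) * (21^2/4 + 37^2/5 + 47^2/5) - 3*15
     = 0.057143 * 825.85 - 45
     = 2.191429.
Step 4: Ties present; correction factor C = 1 - 18/(14^3 - 14) = 0.993407. Corrected H = 2.191429 / 0.993407 = 2.205973.
Step 5: Under H0, H ~ chi^2(2); p-value = 0.331878.
Step 6: alpha = 0.05. fail to reject H0.

H = 2.2060, df = 2, p = 0.331878, fail to reject H0.


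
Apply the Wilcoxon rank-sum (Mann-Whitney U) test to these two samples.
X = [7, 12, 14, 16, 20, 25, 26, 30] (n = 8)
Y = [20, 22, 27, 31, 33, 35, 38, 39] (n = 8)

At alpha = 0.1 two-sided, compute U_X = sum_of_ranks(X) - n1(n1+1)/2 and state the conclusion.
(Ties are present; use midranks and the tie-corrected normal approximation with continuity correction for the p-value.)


Step 1: Combine and sort all 16 observations; assign midranks.
sorted (value, group): (7,X), (12,X), (14,X), (16,X), (20,X), (20,Y), (22,Y), (25,X), (26,X), (27,Y), (30,X), (31,Y), (33,Y), (35,Y), (38,Y), (39,Y)
ranks: 7->1, 12->2, 14->3, 16->4, 20->5.5, 20->5.5, 22->7, 25->8, 26->9, 27->10, 30->11, 31->12, 33->13, 35->14, 38->15, 39->16
Step 2: Rank sum for X: R1 = 1 + 2 + 3 + 4 + 5.5 + 8 + 9 + 11 = 43.5.
Step 3: U_X = R1 - n1(n1+1)/2 = 43.5 - 8*9/2 = 43.5 - 36 = 7.5.
       U_Y = n1*n2 - U_X = 64 - 7.5 = 56.5.
Step 4: Ties are present, so use the tie-corrected normal approximation (with continuity correction) for the p-value.
Step 5: p-value = 0.011657; compare to alpha = 0.1. reject H0.

U_X = 7.5, p = 0.011657, reject H0 at alpha = 0.1.


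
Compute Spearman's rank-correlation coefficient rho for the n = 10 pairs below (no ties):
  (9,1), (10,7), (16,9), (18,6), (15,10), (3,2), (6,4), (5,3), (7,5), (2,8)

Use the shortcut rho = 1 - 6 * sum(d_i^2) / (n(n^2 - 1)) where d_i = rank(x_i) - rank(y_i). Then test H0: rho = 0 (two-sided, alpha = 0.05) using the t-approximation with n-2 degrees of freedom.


Step 1: Rank x and y separately (midranks; no ties here).
rank(x): 9->6, 10->7, 16->9, 18->10, 15->8, 3->2, 6->4, 5->3, 7->5, 2->1
rank(y): 1->1, 7->7, 9->9, 6->6, 10->10, 2->2, 4->4, 3->3, 5->5, 8->8
Step 2: d_i = R_x(i) - R_y(i); compute d_i^2.
  (6-1)^2=25, (7-7)^2=0, (9-9)^2=0, (10-6)^2=16, (8-10)^2=4, (2-2)^2=0, (4-4)^2=0, (3-3)^2=0, (5-5)^2=0, (1-8)^2=49
sum(d^2) = 94.
Step 3: rho = 1 - 6*94 / (10*(10^2 - 1)) = 1 - 564/990 = 0.430303.
Step 4: Under H0, t = rho * sqrt((n-2)/(1-rho^2)) = 1.3483 ~ t(8).
Step 5: Two-sided p-value from the t-distribution with 8 df = 0.214492.
Step 6: alpha = 0.05. fail to reject H0.

rho = 0.4303, p = 0.214492, fail to reject H0 at alpha = 0.05.


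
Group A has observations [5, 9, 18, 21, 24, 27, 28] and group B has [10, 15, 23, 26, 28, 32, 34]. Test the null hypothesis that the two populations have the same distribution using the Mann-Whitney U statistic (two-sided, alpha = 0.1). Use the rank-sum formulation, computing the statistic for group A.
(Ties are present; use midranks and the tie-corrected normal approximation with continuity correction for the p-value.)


Step 1: Combine and sort all 14 observations; assign midranks.
sorted (value, group): (5,X), (9,X), (10,Y), (15,Y), (18,X), (21,X), (23,Y), (24,X), (26,Y), (27,X), (28,X), (28,Y), (32,Y), (34,Y)
ranks: 5->1, 9->2, 10->3, 15->4, 18->5, 21->6, 23->7, 24->8, 26->9, 27->10, 28->11.5, 28->11.5, 32->13, 34->14
Step 2: Rank sum for X: R1 = 1 + 2 + 5 + 6 + 8 + 10 + 11.5 = 43.5.
Step 3: U_X = R1 - n1(n1+1)/2 = 43.5 - 7*8/2 = 43.5 - 28 = 15.5.
       U_Y = n1*n2 - U_X = 49 - 15.5 = 33.5.
Step 4: Ties are present, so use the tie-corrected normal approximation (with continuity correction) for the p-value.
Step 5: p-value = 0.276911; compare to alpha = 0.1. fail to reject H0.

U_X = 15.5, p = 0.276911, fail to reject H0 at alpha = 0.1.


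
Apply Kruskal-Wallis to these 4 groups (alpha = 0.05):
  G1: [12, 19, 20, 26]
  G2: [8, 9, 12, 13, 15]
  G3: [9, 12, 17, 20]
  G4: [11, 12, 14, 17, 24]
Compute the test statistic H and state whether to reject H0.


Step 1: Combine all N = 18 observations and assign midranks.
sorted (value, group, rank): (8,G2,1), (9,G2,2.5), (9,G3,2.5), (11,G4,4), (12,G1,6.5), (12,G2,6.5), (12,G3,6.5), (12,G4,6.5), (13,G2,9), (14,G4,10), (15,G2,11), (17,G3,12.5), (17,G4,12.5), (19,G1,14), (20,G1,15.5), (20,G3,15.5), (24,G4,17), (26,G1,18)
Step 2: Sum ranks within each group.
R_1 = 54 (n_1 = 4)
R_2 = 30 (n_2 = 5)
R_3 = 37 (n_3 = 4)
R_4 = 50 (n_4 = 5)
Step 3: H = 12/(N(N+1)) * sum(R_i^2/n_i) - 3(N+1)
     = 12/(18*19) * (54^2/4 + 30^2/5 + 37^2/4 + 50^2/5) - 3*19
     = 0.035088 * 1751.25 - 57
     = 4.447368.
Step 4: Ties present; correction factor C = 1 - 78/(18^3 - 18) = 0.986584. Corrected H = 4.447368 / 0.986584 = 4.507845.
Step 5: Under H0, H ~ chi^2(3); p-value = 0.211592.
Step 6: alpha = 0.05. fail to reject H0.

H = 4.5078, df = 3, p = 0.211592, fail to reject H0.


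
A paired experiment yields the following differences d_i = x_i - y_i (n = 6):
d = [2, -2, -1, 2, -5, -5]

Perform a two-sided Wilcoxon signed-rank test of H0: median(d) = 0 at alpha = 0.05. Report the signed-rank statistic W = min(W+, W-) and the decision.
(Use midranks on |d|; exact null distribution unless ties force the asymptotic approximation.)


Step 1: Drop any zero differences (none here) and take |d_i|.
|d| = [2, 2, 1, 2, 5, 5]
Step 2: Midrank |d_i| (ties get averaged ranks).
ranks: |2|->3, |2|->3, |1|->1, |2|->3, |5|->5.5, |5|->5.5
Step 3: Attach original signs; sum ranks with positive sign and with negative sign.
W+ = 3 + 3 = 6
W- = 3 + 1 + 5.5 + 5.5 = 15
(Check: W+ + W- = 21 should equal n(n+1)/2 = 21.)
Step 4: Test statistic W = min(W+, W-) = 6.
Step 5: Ties in |d|, so use the tie-corrected normal approximation.
        E[W] = n(n+1)/4 = 6*7/4 = 10.5.
        Tie groups: |d|=2 (t=3), |d|=5 (t=2); sum(t^3 - t) = 30.
        Var[W] = n(n+1)(2n+1)/24 - sum(t^3-t)/48 = 546/24 - 30/48 = 22.125.
        z = (W - E[W]) / sqrt(Var[W]) = (6 - 10.5) / 4.7037 = -0.9567.
        Two-sided p = 2*Phi(z) = 0.338724.
Step 6: alpha = 0.05. fail to reject H0.

W+ = 6, W- = 15, W = min = 6, p = 0.338724, fail to reject H0.


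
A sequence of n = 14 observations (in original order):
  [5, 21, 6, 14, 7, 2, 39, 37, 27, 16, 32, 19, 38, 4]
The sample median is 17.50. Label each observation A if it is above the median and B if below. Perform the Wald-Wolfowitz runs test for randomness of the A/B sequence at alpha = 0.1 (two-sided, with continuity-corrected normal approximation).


Step 1: Compute median = 17.50; label A = above, B = below.
Labels in order: BABBBBAAABAAAB  (n_A = 7, n_B = 7)
Step 2: Count runs R = 7.
Step 3: Under H0 (random ordering), E[R] = 2*n_A*n_B/(n_A+n_B) + 1 = 2*7*7/14 + 1 = 8.0000.
        Var[R] = 2*n_A*n_B*(2*n_A*n_B - n_A - n_B) / ((n_A+n_B)^2 * (n_A+n_B-1)) = 8232/2548 = 3.2308.
        SD[R] = 1.7974.
Step 4: Continuity-corrected z = (R + 0.5 - E[R]) / SD[R] = (7 + 0.5 - 8.0000) / 1.7974 = -0.2782.
Step 5: Two-sided p-value via normal approximation = 2*(1 - Phi(|z|)) = 0.780879.
Step 6: alpha = 0.1. fail to reject H0.

R = 7, z = -0.2782, p = 0.780879, fail to reject H0.


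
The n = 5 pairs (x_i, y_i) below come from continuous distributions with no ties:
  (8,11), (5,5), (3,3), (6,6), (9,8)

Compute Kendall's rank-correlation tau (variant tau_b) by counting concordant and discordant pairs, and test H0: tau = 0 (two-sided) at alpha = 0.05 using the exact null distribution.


Step 1: Enumerate the 10 unordered pairs (i,j) with i<j and classify each by sign(x_j-x_i) * sign(y_j-y_i).
  (1,2):dx=-3,dy=-6->C; (1,3):dx=-5,dy=-8->C; (1,4):dx=-2,dy=-5->C; (1,5):dx=+1,dy=-3->D
  (2,3):dx=-2,dy=-2->C; (2,4):dx=+1,dy=+1->C; (2,5):dx=+4,dy=+3->C; (3,4):dx=+3,dy=+3->C
  (3,5):dx=+6,dy=+5->C; (4,5):dx=+3,dy=+2->C
Step 2: C = 9, D = 1, total pairs = 10.
Step 3: tau = (C - D)/(n(n-1)/2) = (9 - 1)/10 = 0.800000.
Step 4: Exact two-sided p-value (enumerate n! = 120 permutations of y under H0): p = 0.083333.
Step 5: alpha = 0.05. fail to reject H0.

tau_b = 0.8000 (C=9, D=1), p = 0.083333, fail to reject H0.


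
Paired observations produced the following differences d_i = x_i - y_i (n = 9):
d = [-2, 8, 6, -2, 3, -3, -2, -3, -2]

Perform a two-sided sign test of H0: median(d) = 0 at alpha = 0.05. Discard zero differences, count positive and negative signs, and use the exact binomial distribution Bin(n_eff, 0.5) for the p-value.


Step 1: Discard zero differences. Original n = 9; n_eff = number of nonzero differences = 9.
Nonzero differences (with sign): -2, +8, +6, -2, +3, -3, -2, -3, -2
Step 2: Count signs: positive = 3, negative = 6.
Step 3: Under H0: P(positive) = 0.5, so the number of positives S ~ Bin(9, 0.5).
Step 4: Two-sided exact p-value = sum of Bin(9,0.5) probabilities at or below the observed probability = 0.507812.
Step 5: alpha = 0.05. fail to reject H0.

n_eff = 9, pos = 3, neg = 6, p = 0.507812, fail to reject H0.


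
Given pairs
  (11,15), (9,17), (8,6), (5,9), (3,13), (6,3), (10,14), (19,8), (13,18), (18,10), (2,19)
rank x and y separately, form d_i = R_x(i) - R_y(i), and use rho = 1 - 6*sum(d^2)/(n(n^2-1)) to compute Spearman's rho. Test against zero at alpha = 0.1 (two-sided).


Step 1: Rank x and y separately (midranks; no ties here).
rank(x): 11->8, 9->6, 8->5, 5->3, 3->2, 6->4, 10->7, 19->11, 13->9, 18->10, 2->1
rank(y): 15->8, 17->9, 6->2, 9->4, 13->6, 3->1, 14->7, 8->3, 18->10, 10->5, 19->11
Step 2: d_i = R_x(i) - R_y(i); compute d_i^2.
  (8-8)^2=0, (6-9)^2=9, (5-2)^2=9, (3-4)^2=1, (2-6)^2=16, (4-1)^2=9, (7-7)^2=0, (11-3)^2=64, (9-10)^2=1, (10-5)^2=25, (1-11)^2=100
sum(d^2) = 234.
Step 3: rho = 1 - 6*234 / (11*(11^2 - 1)) = 1 - 1404/1320 = -0.063636.
Step 4: Under H0, t = rho * sqrt((n-2)/(1-rho^2)) = -0.1913 ~ t(9).
Step 5: Two-sided p-value from the t-distribution with 9 df = 0.852539.
Step 6: alpha = 0.1. fail to reject H0.

rho = -0.0636, p = 0.852539, fail to reject H0 at alpha = 0.1.


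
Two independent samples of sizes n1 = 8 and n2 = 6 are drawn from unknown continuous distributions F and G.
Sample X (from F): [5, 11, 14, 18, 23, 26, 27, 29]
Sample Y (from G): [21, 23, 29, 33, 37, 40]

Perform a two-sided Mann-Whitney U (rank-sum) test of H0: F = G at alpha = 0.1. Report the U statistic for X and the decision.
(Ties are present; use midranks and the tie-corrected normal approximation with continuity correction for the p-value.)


Step 1: Combine and sort all 14 observations; assign midranks.
sorted (value, group): (5,X), (11,X), (14,X), (18,X), (21,Y), (23,X), (23,Y), (26,X), (27,X), (29,X), (29,Y), (33,Y), (37,Y), (40,Y)
ranks: 5->1, 11->2, 14->3, 18->4, 21->5, 23->6.5, 23->6.5, 26->8, 27->9, 29->10.5, 29->10.5, 33->12, 37->13, 40->14
Step 2: Rank sum for X: R1 = 1 + 2 + 3 + 4 + 6.5 + 8 + 9 + 10.5 = 44.
Step 3: U_X = R1 - n1(n1+1)/2 = 44 - 8*9/2 = 44 - 36 = 8.
       U_Y = n1*n2 - U_X = 48 - 8 = 40.
Step 4: Ties are present, so use the tie-corrected normal approximation (with continuity correction) for the p-value.
Step 5: p-value = 0.044915; compare to alpha = 0.1. reject H0.

U_X = 8, p = 0.044915, reject H0 at alpha = 0.1.


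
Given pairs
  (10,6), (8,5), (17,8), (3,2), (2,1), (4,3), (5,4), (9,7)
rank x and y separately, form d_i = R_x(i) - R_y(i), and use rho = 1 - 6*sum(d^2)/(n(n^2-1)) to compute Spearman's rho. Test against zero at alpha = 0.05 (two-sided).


Step 1: Rank x and y separately (midranks; no ties here).
rank(x): 10->7, 8->5, 17->8, 3->2, 2->1, 4->3, 5->4, 9->6
rank(y): 6->6, 5->5, 8->8, 2->2, 1->1, 3->3, 4->4, 7->7
Step 2: d_i = R_x(i) - R_y(i); compute d_i^2.
  (7-6)^2=1, (5-5)^2=0, (8-8)^2=0, (2-2)^2=0, (1-1)^2=0, (3-3)^2=0, (4-4)^2=0, (6-7)^2=1
sum(d^2) = 2.
Step 3: rho = 1 - 6*2 / (8*(8^2 - 1)) = 1 - 12/504 = 0.976190.
Step 4: Under H0, t = rho * sqrt((n-2)/(1-rho^2)) = 11.0235 ~ t(6).
Step 5: Two-sided p-value from the t-distribution with 6 df = 0.000033.
Step 6: alpha = 0.05. reject H0.

rho = 0.9762, p = 0.000033, reject H0 at alpha = 0.05.


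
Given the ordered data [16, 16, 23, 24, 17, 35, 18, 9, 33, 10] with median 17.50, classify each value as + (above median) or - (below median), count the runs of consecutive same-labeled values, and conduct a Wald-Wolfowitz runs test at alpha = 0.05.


Step 1: Compute median = 17.50; label A = above, B = below.
Labels in order: BBAABAABAB  (n_A = 5, n_B = 5)
Step 2: Count runs R = 7.
Step 3: Under H0 (random ordering), E[R] = 2*n_A*n_B/(n_A+n_B) + 1 = 2*5*5/10 + 1 = 6.0000.
        Var[R] = 2*n_A*n_B*(2*n_A*n_B - n_A - n_B) / ((n_A+n_B)^2 * (n_A+n_B-1)) = 2000/900 = 2.2222.
        SD[R] = 1.4907.
Step 4: Continuity-corrected z = (R - 0.5 - E[R]) / SD[R] = (7 - 0.5 - 6.0000) / 1.4907 = 0.3354.
Step 5: Two-sided p-value via normal approximation = 2*(1 - Phi(|z|)) = 0.737316.
Step 6: alpha = 0.05. fail to reject H0.

R = 7, z = 0.3354, p = 0.737316, fail to reject H0.


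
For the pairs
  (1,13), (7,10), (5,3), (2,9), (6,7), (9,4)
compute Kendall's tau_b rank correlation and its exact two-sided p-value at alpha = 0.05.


Step 1: Enumerate the 15 unordered pairs (i,j) with i<j and classify each by sign(x_j-x_i) * sign(y_j-y_i).
  (1,2):dx=+6,dy=-3->D; (1,3):dx=+4,dy=-10->D; (1,4):dx=+1,dy=-4->D; (1,5):dx=+5,dy=-6->D
  (1,6):dx=+8,dy=-9->D; (2,3):dx=-2,dy=-7->C; (2,4):dx=-5,dy=-1->C; (2,5):dx=-1,dy=-3->C
  (2,6):dx=+2,dy=-6->D; (3,4):dx=-3,dy=+6->D; (3,5):dx=+1,dy=+4->C; (3,6):dx=+4,dy=+1->C
  (4,5):dx=+4,dy=-2->D; (4,6):dx=+7,dy=-5->D; (5,6):dx=+3,dy=-3->D
Step 2: C = 5, D = 10, total pairs = 15.
Step 3: tau = (C - D)/(n(n-1)/2) = (5 - 10)/15 = -0.333333.
Step 4: Exact two-sided p-value (enumerate n! = 720 permutations of y under H0): p = 0.469444.
Step 5: alpha = 0.05. fail to reject H0.

tau_b = -0.3333 (C=5, D=10), p = 0.469444, fail to reject H0.


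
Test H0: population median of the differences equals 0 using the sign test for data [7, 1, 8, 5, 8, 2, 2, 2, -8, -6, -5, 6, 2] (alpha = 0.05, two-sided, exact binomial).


Step 1: Discard zero differences. Original n = 13; n_eff = number of nonzero differences = 13.
Nonzero differences (with sign): +7, +1, +8, +5, +8, +2, +2, +2, -8, -6, -5, +6, +2
Step 2: Count signs: positive = 10, negative = 3.
Step 3: Under H0: P(positive) = 0.5, so the number of positives S ~ Bin(13, 0.5).
Step 4: Two-sided exact p-value = sum of Bin(13,0.5) probabilities at or below the observed probability = 0.092285.
Step 5: alpha = 0.05. fail to reject H0.

n_eff = 13, pos = 10, neg = 3, p = 0.092285, fail to reject H0.


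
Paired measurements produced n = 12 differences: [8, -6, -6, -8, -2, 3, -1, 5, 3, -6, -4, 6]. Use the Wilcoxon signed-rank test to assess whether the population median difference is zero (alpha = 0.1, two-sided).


Step 1: Drop any zero differences (none here) and take |d_i|.
|d| = [8, 6, 6, 8, 2, 3, 1, 5, 3, 6, 4, 6]
Step 2: Midrank |d_i| (ties get averaged ranks).
ranks: |8|->11.5, |6|->8.5, |6|->8.5, |8|->11.5, |2|->2, |3|->3.5, |1|->1, |5|->6, |3|->3.5, |6|->8.5, |4|->5, |6|->8.5
Step 3: Attach original signs; sum ranks with positive sign and with negative sign.
W+ = 11.5 + 3.5 + 6 + 3.5 + 8.5 = 33
W- = 8.5 + 8.5 + 11.5 + 2 + 1 + 8.5 + 5 = 45
(Check: W+ + W- = 78 should equal n(n+1)/2 = 78.)
Step 4: Test statistic W = min(W+, W-) = 33.
Step 5: Ties in |d|, so use the tie-corrected normal approximation.
        E[W] = n(n+1)/4 = 12*13/4 = 39.
        Tie groups: |d|=3 (t=2), |d|=6 (t=4), |d|=8 (t=2); sum(t^3 - t) = 72.
        Var[W] = n(n+1)(2n+1)/24 - sum(t^3-t)/48 = 3900/24 - 72/48 = 161.
        z = (W - E[W]) / sqrt(Var[W]) = (33 - 39) / 12.6886 = -0.4729.
        Two-sided p = 2*Phi(z) = 0.636309.
Step 6: alpha = 0.1. fail to reject H0.

W+ = 33, W- = 45, W = min = 33, p = 0.636309, fail to reject H0.


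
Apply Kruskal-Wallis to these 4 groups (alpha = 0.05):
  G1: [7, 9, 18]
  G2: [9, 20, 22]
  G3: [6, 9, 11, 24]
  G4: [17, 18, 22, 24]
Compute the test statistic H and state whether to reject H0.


Step 1: Combine all N = 14 observations and assign midranks.
sorted (value, group, rank): (6,G3,1), (7,G1,2), (9,G1,4), (9,G2,4), (9,G3,4), (11,G3,6), (17,G4,7), (18,G1,8.5), (18,G4,8.5), (20,G2,10), (22,G2,11.5), (22,G4,11.5), (24,G3,13.5), (24,G4,13.5)
Step 2: Sum ranks within each group.
R_1 = 14.5 (n_1 = 3)
R_2 = 25.5 (n_2 = 3)
R_3 = 24.5 (n_3 = 4)
R_4 = 40.5 (n_4 = 4)
Step 3: H = 12/(N(N+1)) * sum(R_i^2/n_i) - 3(N+1)
     = 12/(14*15) * (14.5^2/3 + 25.5^2/3 + 24.5^2/4 + 40.5^2/4) - 3*15
     = 0.057143 * 846.958 - 45
     = 3.397619.
Step 4: Ties present; correction factor C = 1 - 42/(14^3 - 14) = 0.984615. Corrected H = 3.397619 / 0.984615 = 3.450707.
Step 5: Under H0, H ~ chi^2(3); p-value = 0.327212.
Step 6: alpha = 0.05. fail to reject H0.

H = 3.4507, df = 3, p = 0.327212, fail to reject H0.


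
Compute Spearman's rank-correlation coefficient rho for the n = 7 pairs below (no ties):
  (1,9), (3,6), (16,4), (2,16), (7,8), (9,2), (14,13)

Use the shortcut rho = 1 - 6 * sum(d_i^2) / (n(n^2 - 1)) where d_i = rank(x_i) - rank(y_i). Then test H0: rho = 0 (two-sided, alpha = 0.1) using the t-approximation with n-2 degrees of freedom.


Step 1: Rank x and y separately (midranks; no ties here).
rank(x): 1->1, 3->3, 16->7, 2->2, 7->4, 9->5, 14->6
rank(y): 9->5, 6->3, 4->2, 16->7, 8->4, 2->1, 13->6
Step 2: d_i = R_x(i) - R_y(i); compute d_i^2.
  (1-5)^2=16, (3-3)^2=0, (7-2)^2=25, (2-7)^2=25, (4-4)^2=0, (5-1)^2=16, (6-6)^2=0
sum(d^2) = 82.
Step 3: rho = 1 - 6*82 / (7*(7^2 - 1)) = 1 - 492/336 = -0.464286.
Step 4: Under H0, t = rho * sqrt((n-2)/(1-rho^2)) = -1.1722 ~ t(5).
Step 5: Two-sided p-value from the t-distribution with 5 df = 0.293934.
Step 6: alpha = 0.1. fail to reject H0.

rho = -0.4643, p = 0.293934, fail to reject H0 at alpha = 0.1.


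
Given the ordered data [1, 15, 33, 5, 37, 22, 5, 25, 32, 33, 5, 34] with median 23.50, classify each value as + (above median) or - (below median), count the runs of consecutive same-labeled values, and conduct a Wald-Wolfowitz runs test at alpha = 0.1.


Step 1: Compute median = 23.50; label A = above, B = below.
Labels in order: BBABABBAAABA  (n_A = 6, n_B = 6)
Step 2: Count runs R = 8.
Step 3: Under H0 (random ordering), E[R] = 2*n_A*n_B/(n_A+n_B) + 1 = 2*6*6/12 + 1 = 7.0000.
        Var[R] = 2*n_A*n_B*(2*n_A*n_B - n_A - n_B) / ((n_A+n_B)^2 * (n_A+n_B-1)) = 4320/1584 = 2.7273.
        SD[R] = 1.6514.
Step 4: Continuity-corrected z = (R - 0.5 - E[R]) / SD[R] = (8 - 0.5 - 7.0000) / 1.6514 = 0.3028.
Step 5: Two-sided p-value via normal approximation = 2*(1 - Phi(|z|)) = 0.762069.
Step 6: alpha = 0.1. fail to reject H0.

R = 8, z = 0.3028, p = 0.762069, fail to reject H0.


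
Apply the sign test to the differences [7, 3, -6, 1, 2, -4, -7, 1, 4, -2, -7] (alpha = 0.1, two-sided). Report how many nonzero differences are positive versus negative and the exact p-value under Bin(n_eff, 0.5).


Step 1: Discard zero differences. Original n = 11; n_eff = number of nonzero differences = 11.
Nonzero differences (with sign): +7, +3, -6, +1, +2, -4, -7, +1, +4, -2, -7
Step 2: Count signs: positive = 6, negative = 5.
Step 3: Under H0: P(positive) = 0.5, so the number of positives S ~ Bin(11, 0.5).
Step 4: Two-sided exact p-value = sum of Bin(11,0.5) probabilities at or below the observed probability = 1.000000.
Step 5: alpha = 0.1. fail to reject H0.

n_eff = 11, pos = 6, neg = 5, p = 1.000000, fail to reject H0.


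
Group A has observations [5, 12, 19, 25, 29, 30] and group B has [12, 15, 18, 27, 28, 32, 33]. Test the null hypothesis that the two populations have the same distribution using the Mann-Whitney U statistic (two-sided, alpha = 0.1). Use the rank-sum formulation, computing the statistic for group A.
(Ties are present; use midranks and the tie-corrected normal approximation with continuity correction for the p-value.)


Step 1: Combine and sort all 13 observations; assign midranks.
sorted (value, group): (5,X), (12,X), (12,Y), (15,Y), (18,Y), (19,X), (25,X), (27,Y), (28,Y), (29,X), (30,X), (32,Y), (33,Y)
ranks: 5->1, 12->2.5, 12->2.5, 15->4, 18->5, 19->6, 25->7, 27->8, 28->9, 29->10, 30->11, 32->12, 33->13
Step 2: Rank sum for X: R1 = 1 + 2.5 + 6 + 7 + 10 + 11 = 37.5.
Step 3: U_X = R1 - n1(n1+1)/2 = 37.5 - 6*7/2 = 37.5 - 21 = 16.5.
       U_Y = n1*n2 - U_X = 42 - 16.5 = 25.5.
Step 4: Ties are present, so use the tie-corrected normal approximation (with continuity correction) for the p-value.
Step 5: p-value = 0.567176; compare to alpha = 0.1. fail to reject H0.

U_X = 16.5, p = 0.567176, fail to reject H0 at alpha = 0.1.
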